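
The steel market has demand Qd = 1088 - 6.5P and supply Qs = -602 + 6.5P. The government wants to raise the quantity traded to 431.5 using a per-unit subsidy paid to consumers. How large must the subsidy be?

At Q = 431.5, invert demand for the buyer price: Pb = (1088 − 431.5)/6.5 = 101; invert supply for the seller price: Ps = (431.5 − (-602))/6.5 = 159.
The subsidy must fill the gap: s = Ps − Pb = 159 − 101 = 58.

Required subsidy s = 58 per unit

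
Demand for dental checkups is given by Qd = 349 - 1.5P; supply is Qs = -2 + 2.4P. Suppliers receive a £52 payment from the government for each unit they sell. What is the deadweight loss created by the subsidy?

Pre-subsidy: 349 - 1.5P = -2 + 2.4P gives P* = 90, Q* = 214.
With the subsidy, sellers receive Ps = Pb + 52 for each unit, where Pb is the price buyers pay.
Supply in terms of Pb becomes Qs = -2 + 2.4(Pb + 52) = 122.8 + 2.4Pb. Setting this equal to demand: 349 - 1.5Pb = 122.8 + 2.4Pb, so Pb = 58.
Sellers receive Ps = 58 + 52 = 110; Q' = 349 − 1.5·58 = 262.
The subsidy expands output by 262 − 214 = 48 past the efficient level; on those units the gap between marginal cost and willingness to pay runs from 0 up to 52.
DWL = ½ × 52 × 48 = 1248.

Deadweight loss = £1248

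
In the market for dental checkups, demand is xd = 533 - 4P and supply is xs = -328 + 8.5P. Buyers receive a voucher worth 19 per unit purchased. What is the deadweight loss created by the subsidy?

Pre-subsidy: 533 - 4P = -328 + 8.5P gives P* = 68.88, x* = 257.48.
With the rebate, buyers effectively pay Pb = Ps − 19, where Ps is the price sellers receive.
Demand in terms of Ps becomes xd = 533 − 4(Ps − 19) = 609 - 4Ps. Setting this equal to supply: 609 - 4Ps = -328 + 8.5Ps, so Ps = 74.96.
Buyers pay Pb = 74.96 − 19 = 55.96; x' = -328 + 8.5·74.96 = 309.16.
The subsidy expands output by 309.16 − 257.48 = 51.68 past the efficient level; on those units the gap between marginal cost and willingness to pay runs from 0 up to 19.
DWL = ½ × 19 × 51.68 = 490.96.

Deadweight loss = 490.96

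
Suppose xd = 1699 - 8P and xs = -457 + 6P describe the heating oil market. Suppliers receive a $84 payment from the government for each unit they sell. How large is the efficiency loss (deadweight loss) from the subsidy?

Pre-subsidy: 1699 - 8P = -457 + 6P gives P* = 154, x* = 467.
With the subsidy, sellers receive Ps = Pb + 84 for each unit, where Pb is the price buyers pay.
Supply in terms of Pb becomes xs = -457 + 6(Pb + 84) = 47 + 6Pb. Setting this equal to demand: 1699 - 8Pb = 47 + 6Pb, so Pb = 118.
Sellers receive Ps = 118 + 84 = 202; x' = 1699 − 8·118 = 755.
The subsidy expands output by 755 − 467 = 288 past the efficient level; on those units the gap between marginal cost and willingness to pay runs from 0 up to 84.
DWL = ½ × 84 × 288 = 12096.

Deadweight loss = $12096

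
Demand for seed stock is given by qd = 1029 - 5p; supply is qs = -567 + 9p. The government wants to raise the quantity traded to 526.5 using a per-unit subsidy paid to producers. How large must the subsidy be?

At q = 526.5, invert demand for the buyer price: pb = (1029 − 526.5)/5 = 100.5; invert supply for the seller price: ps = (526.5 − (-567))/9 = 121.5.
The subsidy must fill the gap: s = ps − pb = 121.5 − 100.5 = 21.

Required subsidy s = 21 per unit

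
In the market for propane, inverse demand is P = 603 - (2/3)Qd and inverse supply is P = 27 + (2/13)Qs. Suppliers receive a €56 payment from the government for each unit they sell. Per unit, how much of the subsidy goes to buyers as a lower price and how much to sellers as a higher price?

Buyers gain €45.5 per unit; sellers gain €10.5 per unit

Pre-subsidy: 603 - (2/3)Q = 27 + (2/13)Q gives Q* = 702 and P* = 135.
With the subsidy, sellers receive Ps = Pb + 56 for each unit, where Pb is the price buyers pay.
On the curves, Pb = 603 - (2/3)Q and Ps = 27 + (2/13)Q; the wedge Ps − Pb = 56 gives 27 + (2/13)Q − (603 - (2/3)Q) = 56, so Q' = 770.25.
Then Pb = 603 − (2/3)·770.25 = 89.5 and Ps = 27 + (2/13)·770.25 = 145.5.
Buyers' price falls by P* − Pb = 135 − 89.5 = 45.5; sellers' price rises by Ps − P* = 145.5 − 135 = 10.5.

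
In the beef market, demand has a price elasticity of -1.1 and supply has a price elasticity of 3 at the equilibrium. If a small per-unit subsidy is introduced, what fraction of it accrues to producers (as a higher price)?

For a small subsidy around the equilibrium, the benefit split depends on the relative slopes, which at a point are proportional to the elasticities.
Buyer share = εs/(εs + |εd|) = 3/(3 + 1.1) = 30/41; seller share = |εd|/(εs + |εd|) = 11/41.
So producers capture 11/41 of the subsidy.

Producer share = 11/41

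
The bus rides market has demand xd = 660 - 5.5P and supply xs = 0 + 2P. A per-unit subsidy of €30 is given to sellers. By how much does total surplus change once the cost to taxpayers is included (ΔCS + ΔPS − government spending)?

Pre-subsidy: 660 - 5.5P = 0 + 2P gives P* = 88, x* = 176.
With the subsidy, sellers receive Ps = Pb + 30 for each unit, where Pb is the price buyers pay.
Supply in terms of Pb becomes xs = 0 + 2(Pb + 30) = 60 + 2Pb. Setting this equal to demand: 660 - 5.5Pb = 60 + 2Pb, so Pb = 80.
Sellers receive Ps = 80 + 30 = 110; x' = 660 − 5.5·80 = 220.
ΔCS = ½(176 + 220)(88 − 80) = 1584; ΔPS = ½(176 + 220)(110 − 88) = 4356.
Government spending = 30 × 220 = 6600.
Net change = 1584 + 4356 − 6600 = -660. The loss equals the DWL triangle ½·30·44.

Net change in total surplus = -€660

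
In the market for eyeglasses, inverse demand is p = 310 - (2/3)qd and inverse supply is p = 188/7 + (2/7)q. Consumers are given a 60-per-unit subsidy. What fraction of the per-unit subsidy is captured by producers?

Pre-subsidy: 310 - (2/3)q = 188/7 + (2/7)q gives q* = 297.3 and p* = 111.8.
With the rebate, buyers effectively pay pb = ps − 60, where ps is the price sellers receive.
On the curves, pb = 310 - (2/3)q and ps = 188/7 + (2/7)q; the wedge ps − pb = 60 gives 188/7 + (2/7)q − (310 - (2/3)q) = 60, so q' = 360.3.
Then pb = 310 − (2/3)·360.3 = 69.8 and ps = 188/7 + (2/7)·360.3 = 129.8.
Buyers' price falls by p* − pb = 111.8 − 69.8 = 42; sellers' price rises by ps − p* = 129.8 − 111.8 = 18.
So producers capture 18/60 = 0.3 of each unit of subsidy.

Producer share = 0.3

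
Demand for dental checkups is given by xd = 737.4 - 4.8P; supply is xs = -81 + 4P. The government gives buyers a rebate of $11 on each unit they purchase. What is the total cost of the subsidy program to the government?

Government cost = $3465

Pre-subsidy: 737.4 - 4.8P = -81 + 4P gives P* = 93, x* = 291.
With the rebate, buyers effectively pay Pb = Ps − 11, where Ps is the price sellers receive.
Demand in terms of Ps becomes xd = 737.4 − 4.8(Ps − 11) = 790.2 - 4.8Ps. Setting this equal to supply: 790.2 - 4.8Ps = -81 + 4Ps, so Ps = 99.
Buyers pay Pb = 99 − 11 = 88; x' = -81 + 4·99 = 315.
Government outlay = subsidy × quantity = 11 × 315 = 3465.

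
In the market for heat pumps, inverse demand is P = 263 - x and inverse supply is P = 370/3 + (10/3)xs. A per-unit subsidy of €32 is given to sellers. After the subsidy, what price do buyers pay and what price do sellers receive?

Pre-subsidy: 263 - x = 370/3 + (10/3)x gives x* = 419/13 and P* = 3000/13.
With the subsidy, sellers receive Ps = Pb + 32 for each unit, where Pb is the price buyers pay.
On the curves, Pb = 263 - x and Ps = 370/3 + (10/3)x; the wedge Ps − Pb = 32 gives 370/3 + (10/3)x − (263 - x) = 32, so x' = 515/13.
Then Pb = 263 − 1·(515/13) = 2904/13 and Ps = 370/3 + (10/3)·(515/13) = 3320/13.

Buyers pay 2904/13; sellers receive 3320/13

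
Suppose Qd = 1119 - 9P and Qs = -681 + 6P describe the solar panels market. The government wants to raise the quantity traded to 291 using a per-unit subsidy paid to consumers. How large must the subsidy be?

At Q = 291, invert demand for the buyer price: Pb = (1119 − 291)/9 = 92; invert supply for the seller price: Ps = (291 − (-681))/6 = 162.
The subsidy must fill the gap: s = Ps − Pb = 162 − 92 = 70.

Required subsidy s = 70 per unit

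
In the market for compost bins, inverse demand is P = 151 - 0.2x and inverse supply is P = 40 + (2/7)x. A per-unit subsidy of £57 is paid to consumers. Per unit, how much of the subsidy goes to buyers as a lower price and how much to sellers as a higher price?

Buyers gain 399/17 per unit; sellers gain 570/17 per unit

Pre-subsidy: 151 - 0.2x = 40 + (2/7)x gives x* = 3885/17 and P* = 1790/17.
With the rebate, buyers effectively pay Pb = Ps − 57, where Ps is the price sellers receive.
On the curves, Pb = 151 - 0.2x and Ps = 40 + (2/7)x; the wedge Ps − Pb = 57 gives 40 + (2/7)x − (151 - 0.2x) = 57, so x' = 5880/17.
Then Pb = 151 − 0.2·(5880/17) = 1391/17 and Ps = 40 + (2/7)·(5880/17) = 2360/17.
Buyers' price falls by P* − Pb = 1790/17 − 1391/17 = 399/17; sellers' price rises by Ps − P* = 2360/17 − 1790/17 = 570/17.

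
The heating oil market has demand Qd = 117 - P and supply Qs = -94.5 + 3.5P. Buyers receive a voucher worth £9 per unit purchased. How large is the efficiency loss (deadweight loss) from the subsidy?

Pre-subsidy: 117 - P = -94.5 + 3.5P gives P* = 47, Q* = 70.
With the rebate, buyers effectively pay Pb = Ps − 9, where Ps is the price sellers receive.
Demand in terms of Ps becomes Qd = 117 − 1(Ps − 9) = 126 - Ps. Setting this equal to supply: 126 - Ps = -94.5 + 3.5Ps, so Ps = 49.
Buyers pay Pb = 49 − 9 = 40; Q' = -94.5 + 3.5·49 = 77.
The subsidy expands output by 77 − 70 = 7 past the efficient level; on those units the gap between marginal cost and willingness to pay runs from 0 up to 9.
DWL = ½ × 9 × 7 = 31.5.

Deadweight loss = £31.5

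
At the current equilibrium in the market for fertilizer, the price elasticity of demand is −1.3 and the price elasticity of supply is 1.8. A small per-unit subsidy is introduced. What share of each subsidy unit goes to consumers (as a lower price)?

For a small subsidy around the equilibrium, the benefit split depends on the relative slopes, which at a point are proportional to the elasticities.
Buyer share = εs/(εs + |εd|) = 1.8/(1.8 + 1.3) = 18/31; seller share = |εd|/(εs + |εd|) = 13/31.

Consumer share = 18/31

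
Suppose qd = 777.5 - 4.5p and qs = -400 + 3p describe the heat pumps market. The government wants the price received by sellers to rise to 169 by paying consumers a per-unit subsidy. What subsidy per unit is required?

Required subsidy s = 20 per unit

At a seller price of 169, quantity supplied is -400 + 3·169 = 107.
Buyers absorb 107 only when they pay pb with 777.5 − 4.5·pb = 107, i.e. pb = 149.
s = ps − pb = 169 − 149 = 20.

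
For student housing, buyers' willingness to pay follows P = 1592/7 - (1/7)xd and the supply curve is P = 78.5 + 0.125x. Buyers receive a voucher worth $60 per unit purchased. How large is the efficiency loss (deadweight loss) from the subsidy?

Pre-subsidy: 1592/7 - (1/7)x = 78.5 + 0.125x gives x* = 556 and P* = 148.
With the rebate, buyers effectively pay Pb = Ps − 60, where Ps is the price sellers receive.
On the curves, Pb = 1592/7 - (1/7)x and Ps = 78.5 + 0.125x; the wedge Ps − Pb = 60 gives 78.5 + 0.125x − (1592/7 - (1/7)x) = 60, so x' = 780.
Then Pb = 1592/7 − (1/7)·780 = 116 and Ps = 78.5 + 0.125·780 = 176.
The subsidy expands output by 780 − 556 = 224 past the efficient level; on those units the gap between marginal cost and willingness to pay runs from 0 up to 60.
DWL = ½ × 60 × 224 = 6720.

Deadweight loss = $6720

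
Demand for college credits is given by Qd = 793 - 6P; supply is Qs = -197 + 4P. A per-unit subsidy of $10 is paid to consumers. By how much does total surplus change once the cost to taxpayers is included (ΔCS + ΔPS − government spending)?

Pre-subsidy: 793 - 6P = -197 + 4P gives P* = 99, Q* = 199.
With the rebate, buyers effectively pay Pb = Ps − 10, where Ps is the price sellers receive.
Demand in terms of Ps becomes Qd = 793 − 6(Ps − 10) = 853 - 6Ps. Setting this equal to supply: 853 - 6Ps = -197 + 4Ps, so Ps = 105.
Buyers pay Pb = 105 − 10 = 95; Q' = -197 + 4·105 = 223.
ΔCS = ½(199 + 223)(99 − 95) = 844; ΔPS = ½(199 + 223)(105 − 99) = 1266.
Government spending = 10 × 223 = 2230.
Net change = 844 + 1266 − 2230 = -120. The loss equals the DWL triangle ½·10·24.

Net change in total surplus = -$120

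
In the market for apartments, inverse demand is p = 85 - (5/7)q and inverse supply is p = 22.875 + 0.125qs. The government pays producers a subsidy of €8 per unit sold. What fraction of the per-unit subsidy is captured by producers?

Producer share = 7/47

Pre-subsidy: 85 - (5/7)q = 22.875 + 0.125q gives q* = 3479/47 and p* = 1510/47.
With the subsidy, sellers receive ps = pb + 8 for each unit, where pb is the price buyers pay.
On the curves, pb = 85 - (5/7)q and ps = 22.875 + 0.125q; the wedge ps − pb = 8 gives 22.875 + 0.125q − (85 - (5/7)q) = 8, so q' = 3927/47.
Then pb = 85 − (5/7)·(3927/47) = 1190/47 and ps = 22.875 + 0.125·(3927/47) = 1566/47.
Buyers' price falls by p* − pb = 1510/47 − 1190/47 = 320/47; sellers' price rises by ps − p* = 1566/47 − 1510/47 = 56/47.
So producers capture (56/47)/8 = 7/47 of each unit of subsidy.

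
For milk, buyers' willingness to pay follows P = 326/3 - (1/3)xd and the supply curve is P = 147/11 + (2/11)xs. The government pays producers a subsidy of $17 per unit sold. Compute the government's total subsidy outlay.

Pre-subsidy: 326/3 - (1/3)x = 147/11 + (2/11)x gives x* = 185 and P* = 47.
With the subsidy, sellers receive Ps = Pb + 17 for each unit, where Pb is the price buyers pay.
On the curves, Pb = 326/3 - (1/3)x and Ps = 147/11 + (2/11)x; the wedge Ps − Pb = 17 gives 147/11 + (2/11)x − (326/3 - (1/3)x) = 17, so x' = 218.
Then Pb = 326/3 − (1/3)·218 = 36 and Ps = 147/11 + (2/11)·218 = 53.
Government outlay = subsidy × quantity = 17 × 218 = 3706.

Government cost = $3706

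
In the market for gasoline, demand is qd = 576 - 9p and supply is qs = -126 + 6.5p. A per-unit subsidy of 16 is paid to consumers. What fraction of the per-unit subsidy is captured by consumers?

Consumer share = 13/31

Pre-subsidy: 576 - 9p = -126 + 6.5p gives p* = 1404/31, q* = 5220/31.
With the rebate, buyers effectively pay pb = ps − 16, where ps is the price sellers receive.
Demand in terms of ps becomes qd = 576 − 9(ps − 16) = 720 - 9ps. Setting this equal to supply: 720 - 9ps = -126 + 6.5ps, so ps = 1692/31.
Buyers pay pb = 1692/31 − 16 = 1196/31; q' = -126 + 6.5·(1692/31) = 7092/31.
Buyers' price falls by p* − pb = 1404/31 − 1196/31 = 208/31; sellers' price rises by ps − p* = 1692/31 − 1404/31 = 288/31.
So consumers capture (208/31)/16 = 13/31 of each unit of subsidy.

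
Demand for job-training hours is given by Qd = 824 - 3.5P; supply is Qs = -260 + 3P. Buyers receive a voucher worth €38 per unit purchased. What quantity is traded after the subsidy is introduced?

Pre-subsidy: 824 - 3.5P = -260 + 3P gives P* = 2168/13, Q* = 3124/13.
With the rebate, buyers effectively pay Pb = Ps − 38, where Ps is the price sellers receive.
Demand in terms of Ps becomes Qd = 824 − 3.5(Ps − 38) = 957 - 3.5Ps. Setting this equal to supply: 957 - 3.5Ps = -260 + 3Ps, so Ps = 2434/13.
Buyers pay Pb = 2434/13 − 38 = 1940/13; Q' = -260 + 3·(2434/13) = 3922/13.

Q' = 3922/13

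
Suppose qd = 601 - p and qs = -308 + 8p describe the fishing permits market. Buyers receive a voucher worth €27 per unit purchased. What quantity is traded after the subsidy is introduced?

q' = 524

Pre-subsidy: 601 - p = -308 + 8p gives p* = 101, q* = 500.
With the rebate, buyers effectively pay pb = ps − 27, where ps is the price sellers receive.
Demand in terms of ps becomes qd = 601 − 1(ps − 27) = 628 - ps. Setting this equal to supply: 628 - ps = -308 + 8ps, so ps = 104.
Buyers pay pb = 104 − 27 = 77; q' = -308 + 8·104 = 524.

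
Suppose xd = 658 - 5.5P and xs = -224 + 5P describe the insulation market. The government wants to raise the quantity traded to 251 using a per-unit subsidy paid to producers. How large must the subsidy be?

At x = 251, invert demand for the buyer price: Pb = (658 − 251)/5.5 = 74; invert supply for the seller price: Ps = (251 − (-224))/5 = 95.
The subsidy must fill the gap: s = Ps − Pb = 95 − 74 = 21.

Required subsidy s = 21 per unit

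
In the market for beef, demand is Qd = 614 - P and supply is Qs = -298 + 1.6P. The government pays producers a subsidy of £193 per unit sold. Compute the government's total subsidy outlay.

Pre-subsidy: 614 - P = -298 + 1.6P gives P* = 4560/13, Q* = 3422/13.
With the subsidy, sellers receive Ps = Pb + 193 for each unit, where Pb is the price buyers pay.
Supply in terms of Pb becomes Qs = -298 + 1.6(Pb + 193) = 10.8 + 1.6Pb. Setting this equal to demand: 614 - Pb = 10.8 + 1.6Pb, so Pb = 232.
Sellers receive Ps = 232 + 193 = 425; Q' = 614 − 1·232 = 382.
Government outlay = subsidy × quantity = 193 × 382 = 73726.

Government cost = £73726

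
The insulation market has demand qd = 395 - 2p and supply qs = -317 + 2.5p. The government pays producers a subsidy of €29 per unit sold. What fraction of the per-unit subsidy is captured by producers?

Producer share = 4/9

Pre-subsidy: 395 - 2p = -317 + 2.5p gives p* = 1424/9, q* = 707/9.
With the subsidy, sellers receive ps = pb + 29 for each unit, where pb is the price buyers pay.
Supply in terms of pb becomes qs = -317 + 2.5(pb + 29) = -244.5 + 2.5pb. Setting this equal to demand: 395 - 2pb = -244.5 + 2.5pb, so pb = 1279/9.
Sellers receive ps = 1279/9 + 29 = 1540/9; q' = 395 − 2·(1279/9) = 997/9.
Buyers' price falls by p* − pb = 1424/9 − 1279/9 = 145/9; sellers' price rises by ps − p* = 1540/9 − 1424/9 = 116/9.
So producers capture (116/9)/29 = 4/9 of each unit of subsidy.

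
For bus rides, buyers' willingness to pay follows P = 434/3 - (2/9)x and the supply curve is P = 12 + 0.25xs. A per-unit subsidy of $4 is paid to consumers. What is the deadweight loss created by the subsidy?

Deadweight loss = 288/17

Pre-subsidy: 434/3 - (2/9)x = 12 + 0.25x gives x* = 4776/17 and P* = 1398/17.
With the rebate, buyers effectively pay Pb = Ps − 4, where Ps is the price sellers receive.
On the curves, Pb = 434/3 - (2/9)x and Ps = 12 + 0.25x; the wedge Ps − Pb = 4 gives 12 + 0.25x − (434/3 - (2/9)x) = 4, so x' = 4920/17.
Then Pb = 434/3 − (2/9)·(4920/17) = 1366/17 and Ps = 12 + 0.25·(4920/17) = 1434/17.
The subsidy expands output by 4920/17 − 4776/17 = 144/17 past the efficient level; on those units the gap between marginal cost and willingness to pay runs from 0 up to 4.
DWL = ½ × 4 × 144/17 = 288/17.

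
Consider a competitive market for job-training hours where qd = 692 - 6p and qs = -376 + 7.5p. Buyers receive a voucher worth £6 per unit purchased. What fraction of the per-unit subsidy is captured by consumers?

Consumer share = 5/9

Pre-subsidy: 692 - 6p = -376 + 7.5p gives p* = 712/9, q* = 652/3.
With the rebate, buyers effectively pay pb = ps − 6, where ps is the price sellers receive.
Demand in terms of ps becomes qd = 692 − 6(ps − 6) = 728 - 6ps. Setting this equal to supply: 728 - 6ps = -376 + 7.5ps, so ps = 736/9.
Buyers pay pb = 736/9 − 6 = 682/9; q' = -376 + 7.5·(736/9) = 712/3.
Buyers' price falls by p* − pb = 712/9 − 682/9 = 10/3; sellers' price rises by ps − p* = 736/9 − 712/9 = 8/3.
So consumers capture (10/3)/6 = 5/9 of each unit of subsidy.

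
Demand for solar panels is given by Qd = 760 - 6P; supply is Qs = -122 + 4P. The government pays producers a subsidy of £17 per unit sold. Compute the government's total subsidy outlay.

Government cost = £4617.2

Pre-subsidy: 760 - 6P = -122 + 4P gives P* = 88.2, Q* = 230.8.
With the subsidy, sellers receive Ps = Pb + 17 for each unit, where Pb is the price buyers pay.
Supply in terms of Pb becomes Qs = -122 + 4(Pb + 17) = -54 + 4Pb. Setting this equal to demand: 760 - 6Pb = -54 + 4Pb, so Pb = 81.4.
Sellers receive Ps = 81.4 + 17 = 98.4; Q' = 760 − 6·81.4 = 271.6.
Government outlay = subsidy × quantity = 17 × 271.6 = 4617.2.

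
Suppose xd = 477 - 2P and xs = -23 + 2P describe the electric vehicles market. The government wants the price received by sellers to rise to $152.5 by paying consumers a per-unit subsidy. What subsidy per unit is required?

At a seller price of 152.5, quantity supplied is -23 + 2·152.5 = 282.
Buyers absorb 282 only when they pay Pb with 477 − 2·Pb = 282, i.e. Pb = 97.5.
s = Ps − Pb = 152.5 − 97.5 = 55.

Required subsidy s = $55 per unit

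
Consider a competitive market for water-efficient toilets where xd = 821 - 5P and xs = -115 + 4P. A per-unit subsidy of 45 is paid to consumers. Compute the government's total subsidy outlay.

Government cost = 18045

Pre-subsidy: 821 - 5P = -115 + 4P gives P* = 104, x* = 301.
With the rebate, buyers effectively pay Pb = Ps − 45, where Ps is the price sellers receive.
Demand in terms of Ps becomes xd = 821 − 5(Ps − 45) = 1046 - 5Ps. Setting this equal to supply: 1046 - 5Ps = -115 + 4Ps, so Ps = 129.
Buyers pay Pb = 129 − 45 = 84; x' = -115 + 4·129 = 401.
Government outlay = subsidy × quantity = 45 × 401 = 18045.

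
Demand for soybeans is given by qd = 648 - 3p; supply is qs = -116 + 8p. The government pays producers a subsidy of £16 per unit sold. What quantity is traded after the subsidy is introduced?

Pre-subsidy: 648 - 3p = -116 + 8p gives p* = 764/11, q* = 4836/11.
With the subsidy, sellers receive ps = pb + 16 for each unit, where pb is the price buyers pay.
Supply in terms of pb becomes qs = -116 + 8(pb + 16) = 12 + 8pb. Setting this equal to demand: 648 - 3pb = 12 + 8pb, so pb = 636/11.
Sellers receive ps = 636/11 + 16 = 812/11; q' = 648 − 3·(636/11) = 5220/11.

q' = 5220/11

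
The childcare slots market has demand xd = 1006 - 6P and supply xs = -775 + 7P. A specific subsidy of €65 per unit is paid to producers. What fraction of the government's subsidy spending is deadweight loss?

DWL / government spending = 105/394

Pre-subsidy: 1006 - 6P = -775 + 7P gives P* = 137, x* = 184.
With the subsidy, sellers receive Ps = Pb + 65 for each unit, where Pb is the price buyers pay.
Supply in terms of Pb becomes xs = -775 + 7(Pb + 65) = -320 + 7Pb. Setting this equal to demand: 1006 - 6Pb = -320 + 7Pb, so Pb = 102.
Sellers receive Ps = 102 + 65 = 167; x' = 1006 − 6·102 = 394.
ΔCS = ½(184 + 394)(137 − 102) = 10115; ΔPS = ½(184 + 394)(167 − 137) = 8670.
Government spending = 65 × 394 = 25610.
DWL = ½ × 65 × (394 − 184) = 6825; fraction = 6825 / 25610 = 105/394.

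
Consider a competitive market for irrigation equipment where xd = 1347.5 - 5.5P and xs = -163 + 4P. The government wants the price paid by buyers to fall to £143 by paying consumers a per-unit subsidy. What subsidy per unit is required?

At a buyer price of 143, quantity demanded is 1347.5 − 5.5·143 = 561.
Sellers supply 561 only when they receive Ps with -163 + 4·Ps = 561, i.e. Ps = 181.
s = Ps − Pb = 181 − 143 = 38.

Required subsidy s = £38 per unit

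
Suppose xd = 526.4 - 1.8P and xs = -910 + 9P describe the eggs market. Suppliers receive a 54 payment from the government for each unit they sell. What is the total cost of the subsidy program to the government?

Government cost = 19872

Pre-subsidy: 526.4 - 1.8P = -910 + 9P gives P* = 133, x* = 287.
With the subsidy, sellers receive Ps = Pb + 54 for each unit, where Pb is the price buyers pay.
Supply in terms of Pb becomes xs = -910 + 9(Pb + 54) = -424 + 9Pb. Setting this equal to demand: 526.4 - 1.8Pb = -424 + 9Pb, so Pb = 88.
Sellers receive Ps = 88 + 54 = 142; x' = 526.4 − 1.8·88 = 368.
Government outlay = subsidy × quantity = 54 × 368 = 19872.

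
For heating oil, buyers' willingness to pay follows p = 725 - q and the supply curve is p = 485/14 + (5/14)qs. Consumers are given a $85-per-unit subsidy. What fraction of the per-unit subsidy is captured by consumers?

Pre-subsidy: 725 - q = 485/14 + (5/14)q gives q* = 9665/19 and p* = 4110/19.
With the rebate, buyers effectively pay pb = ps − 85, where ps is the price sellers receive.
On the curves, pb = 725 - q and ps = 485/14 + (5/14)q; the wedge ps − pb = 85 gives 485/14 + (5/14)q − (725 - q) = 85, so q' = 10855/19.
Then pb = 725 − 1·(10855/19) = 2920/19 and ps = 485/14 + (5/14)·(10855/19) = 4535/19.
Buyers' price falls by p* − pb = 4110/19 − 2920/19 = 1190/19; sellers' price rises by ps − p* = 4535/19 − 4110/19 = 425/19.
So consumers capture (1190/19)/85 = 14/19 of each unit of subsidy.

Consumer share = 14/19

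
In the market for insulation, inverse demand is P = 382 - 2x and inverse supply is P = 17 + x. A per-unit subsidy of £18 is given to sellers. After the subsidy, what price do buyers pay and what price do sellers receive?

Buyers pay 380/3; sellers receive 434/3

Pre-subsidy: 382 - 2x = 17 + x gives x* = 365/3 and P* = 416/3.
With the subsidy, sellers receive Ps = Pb + 18 for each unit, where Pb is the price buyers pay.
On the curves, Pb = 382 - 2x and Ps = 17 + x; the wedge Ps − Pb = 18 gives 17 + x − (382 - 2x) = 18, so x' = 383/3.
Then Pb = 382 − 2·(383/3) = 380/3 and Ps = 17 + 1·(383/3) = 434/3.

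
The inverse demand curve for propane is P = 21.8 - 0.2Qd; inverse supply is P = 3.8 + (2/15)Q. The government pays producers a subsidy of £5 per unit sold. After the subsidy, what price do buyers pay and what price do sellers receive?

Buyers pay £8; sellers receive £13

Pre-subsidy: 21.8 - 0.2Q = 3.8 + (2/15)Q gives Q* = 54 and P* = 11.
With the subsidy, sellers receive Ps = Pb + 5 for each unit, where Pb is the price buyers pay.
On the curves, Pb = 21.8 - 0.2Q and Ps = 3.8 + (2/15)Q; the wedge Ps − Pb = 5 gives 3.8 + (2/15)Q − (21.8 - 0.2Q) = 5, so Q' = 69.
Then Pb = 21.8 − 0.2·69 = 8 and Ps = 3.8 + (2/15)·69 = 13.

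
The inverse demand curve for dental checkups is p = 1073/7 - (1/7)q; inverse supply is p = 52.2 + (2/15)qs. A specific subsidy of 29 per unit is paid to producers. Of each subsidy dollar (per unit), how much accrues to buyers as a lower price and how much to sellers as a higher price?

Pre-subsidy: 1073/7 - (1/7)q = 52.2 + (2/15)q gives q* = 366 and p* = 101.
With the subsidy, sellers receive ps = pb + 29 for each unit, where pb is the price buyers pay.
On the curves, pb = 1073/7 - (1/7)q and ps = 52.2 + (2/15)q; the wedge ps − pb = 29 gives 52.2 + (2/15)q − (1073/7 - (1/7)q) = 29, so q' = 471.
Then pb = 1073/7 − (1/7)·471 = 86 and ps = 52.2 + (2/15)·471 = 115.
Buyers' price falls by p* − pb = 101 − 86 = 15; sellers' price rises by ps − p* = 115 − 101 = 14.

Buyers gain 15 per unit; sellers gain 14 per unit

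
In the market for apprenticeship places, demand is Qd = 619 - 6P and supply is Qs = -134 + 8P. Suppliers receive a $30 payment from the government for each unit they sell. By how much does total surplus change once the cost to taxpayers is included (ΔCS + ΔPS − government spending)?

Net change in total surplus = -10800/7

Pre-subsidy: 619 - 6P = -134 + 8P gives P* = 753/14, Q* = 2074/7.
With the subsidy, sellers receive Ps = Pb + 30 for each unit, where Pb is the price buyers pay.
Supply in terms of Pb becomes Qs = -134 + 8(Pb + 30) = 106 + 8Pb. Setting this equal to demand: 619 - 6Pb = 106 + 8Pb, so Pb = 513/14.
Sellers receive Ps = 513/14 + 30 = 933/14; Q' = 619 − 6·(513/14) = 2794/7.
ΔCS = ½(2074/7 + 2794/7)(753/14 − 513/14) = 292080/49; ΔPS = ½(2074/7 + 2794/7)(933/14 − 753/14) = 219060/49.
Government spending = 30 × 2794/7 = 83820/7.
Net change = 292080/49 + 219060/49 − 83820/7 = -10800/7. The loss equals the DWL triangle ½·30·720/7.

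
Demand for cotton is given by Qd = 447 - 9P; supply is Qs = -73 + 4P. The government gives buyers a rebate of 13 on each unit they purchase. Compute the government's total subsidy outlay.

Pre-subsidy: 447 - 9P = -73 + 4P gives P* = 40, Q* = 87.
With the rebate, buyers effectively pay Pb = Ps − 13, where Ps is the price sellers receive.
Demand in terms of Ps becomes Qd = 447 − 9(Ps − 13) = 564 - 9Ps. Setting this equal to supply: 564 - 9Ps = -73 + 4Ps, so Ps = 49.
Buyers pay Pb = 49 − 13 = 36; Q' = -73 + 4·49 = 123.
Government outlay = subsidy × quantity = 13 × 123 = 1599.

Government cost = 1599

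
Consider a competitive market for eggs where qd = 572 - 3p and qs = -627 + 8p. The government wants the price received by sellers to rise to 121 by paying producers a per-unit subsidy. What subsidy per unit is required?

At a seller price of 121, quantity supplied is -627 + 8·121 = 341.
Buyers absorb 341 only when they pay pb with 572 − 3·pb = 341, i.e. pb = 77.
s = ps − pb = 121 − 77 = 44.

Required subsidy s = 44 per unit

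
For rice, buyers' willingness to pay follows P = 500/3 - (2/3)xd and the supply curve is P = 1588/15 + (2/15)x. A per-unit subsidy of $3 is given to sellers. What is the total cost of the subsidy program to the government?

Government cost = $239.25

Pre-subsidy: 500/3 - (2/3)x = 1588/15 + (2/15)x gives x* = 76 and P* = 116.
With the subsidy, sellers receive Ps = Pb + 3 for each unit, where Pb is the price buyers pay.
On the curves, Pb = 500/3 - (2/3)x and Ps = 1588/15 + (2/15)x; the wedge Ps − Pb = 3 gives 1588/15 + (2/15)x − (500/3 - (2/3)x) = 3, so x' = 79.75.
Then Pb = 500/3 − (2/3)·79.75 = 113.5 and Ps = 1588/15 + (2/15)·79.75 = 116.5.
Government outlay = subsidy × quantity = 3 × 79.75 = 239.25.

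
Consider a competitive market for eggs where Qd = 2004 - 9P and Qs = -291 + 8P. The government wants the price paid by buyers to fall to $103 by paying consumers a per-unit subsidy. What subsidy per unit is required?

Required subsidy s = $68 per unit

At a buyer price of 103, quantity demanded is 2004 − 9·103 = 1077.
Sellers supply 1077 only when they receive Ps with -291 + 8·Ps = 1077, i.e. Ps = 171.
s = Ps − Pb = 171 − 103 = 68.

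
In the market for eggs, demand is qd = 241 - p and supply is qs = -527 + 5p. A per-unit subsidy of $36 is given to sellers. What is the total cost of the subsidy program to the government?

Pre-subsidy: 241 - p = -527 + 5p gives p* = 128, q* = 113.
With the subsidy, sellers receive ps = pb + 36 for each unit, where pb is the price buyers pay.
Supply in terms of pb becomes qs = -527 + 5(pb + 36) = -347 + 5pb. Setting this equal to demand: 241 - pb = -347 + 5pb, so pb = 98.
Sellers receive ps = 98 + 36 = 134; q' = 241 − 1·98 = 143.
Government outlay = subsidy × quantity = 36 × 143 = 5148.

Government cost = $5148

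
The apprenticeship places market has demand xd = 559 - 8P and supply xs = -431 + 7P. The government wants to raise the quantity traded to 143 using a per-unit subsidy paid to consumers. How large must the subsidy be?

At x = 143, invert demand for the buyer price: Pb = (559 − 143)/8 = 52; invert supply for the seller price: Ps = (143 − (-431))/7 = 82.
The subsidy must fill the gap: s = Ps − Pb = 82 − 52 = 30.

Required subsidy s = 30 per unit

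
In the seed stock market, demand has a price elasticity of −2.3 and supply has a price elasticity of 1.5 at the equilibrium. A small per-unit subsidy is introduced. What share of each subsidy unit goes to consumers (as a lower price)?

For a small subsidy around the equilibrium, the benefit split depends on the relative slopes, which at a point are proportional to the elasticities.
Buyer share = εs/(εs + |εd|) = 1.5/(1.5 + 2.3) = 15/38; seller share = |εd|/(εs + |εd|) = 23/38.

Consumer share = 15/38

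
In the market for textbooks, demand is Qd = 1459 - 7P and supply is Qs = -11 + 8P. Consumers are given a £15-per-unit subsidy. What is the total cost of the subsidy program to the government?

Government cost = £12435

Pre-subsidy: 1459 - 7P = -11 + 8P gives P* = 98, Q* = 773.
With the rebate, buyers effectively pay Pb = Ps − 15, where Ps is the price sellers receive.
Demand in terms of Ps becomes Qd = 1459 − 7(Ps − 15) = 1564 - 7Ps. Setting this equal to supply: 1564 - 7Ps = -11 + 8Ps, so Ps = 105.
Buyers pay Pb = 105 − 15 = 90; Q' = -11 + 8·105 = 829.
Government outlay = subsidy × quantity = 15 × 829 = 12435.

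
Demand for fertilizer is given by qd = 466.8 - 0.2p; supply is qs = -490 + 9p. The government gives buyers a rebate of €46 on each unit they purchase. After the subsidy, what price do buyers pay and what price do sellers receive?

Pre-subsidy: 466.8 - 0.2p = -490 + 9p gives p* = 104, q* = 446.
With the rebate, buyers effectively pay pb = ps − 46, where ps is the price sellers receive.
Demand in terms of ps becomes qd = 466.8 − 0.2(ps − 46) = 476 - 0.2ps. Setting this equal to supply: 476 - 0.2ps = -490 + 9ps, so ps = 105.
Buyers pay pb = 105 − 46 = 59; q' = -490 + 9·105 = 455.

Buyers pay €59; sellers receive €105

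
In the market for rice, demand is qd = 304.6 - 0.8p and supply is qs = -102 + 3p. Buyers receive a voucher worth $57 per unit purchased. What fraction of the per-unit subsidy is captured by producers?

Pre-subsidy: 304.6 - 0.8p = -102 + 3p gives p* = 107, q* = 219.
With the rebate, buyers effectively pay pb = ps − 57, where ps is the price sellers receive.
Demand in terms of ps becomes qd = 304.6 − 0.8(ps − 57) = 350.2 - 0.8ps. Setting this equal to supply: 350.2 - 0.8ps = -102 + 3ps, so ps = 119.
Buyers pay pb = 119 − 57 = 62; q' = -102 + 3·119 = 255.
Buyers' price falls by p* − pb = 107 − 62 = 45; sellers' price rises by ps − p* = 119 − 107 = 12.
So producers capture 12/57 = 4/19 of each unit of subsidy.

Producer share = 4/19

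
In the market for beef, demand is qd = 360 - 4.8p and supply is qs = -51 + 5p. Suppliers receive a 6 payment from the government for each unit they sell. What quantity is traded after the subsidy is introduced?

q' = 8496/49

Pre-subsidy: 360 - 4.8p = -51 + 5p gives p* = 2055/49, q* = 7776/49.
With the subsidy, sellers receive ps = pb + 6 for each unit, where pb is the price buyers pay.
Supply in terms of pb becomes qs = -51 + 5(pb + 6) = -21 + 5pb. Setting this equal to demand: 360 - 4.8pb = -21 + 5pb, so pb = 1905/49.
Sellers receive ps = 1905/49 + 6 = 2199/49; q' = 360 − 4.8·(1905/49) = 8496/49.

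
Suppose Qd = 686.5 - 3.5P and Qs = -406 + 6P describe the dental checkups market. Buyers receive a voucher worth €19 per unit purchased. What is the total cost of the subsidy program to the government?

Government cost = €6194

Pre-subsidy: 686.5 - 3.5P = -406 + 6P gives P* = 115, Q* = 284.
With the rebate, buyers effectively pay Pb = Ps − 19, where Ps is the price sellers receive.
Demand in terms of Ps becomes Qd = 686.5 − 3.5(Ps − 19) = 753 - 3.5Ps. Setting this equal to supply: 753 - 3.5Ps = -406 + 6Ps, so Ps = 122.
Buyers pay Pb = 122 − 19 = 103; Q' = -406 + 6·122 = 326.
Government outlay = subsidy × quantity = 19 × 326 = 6194.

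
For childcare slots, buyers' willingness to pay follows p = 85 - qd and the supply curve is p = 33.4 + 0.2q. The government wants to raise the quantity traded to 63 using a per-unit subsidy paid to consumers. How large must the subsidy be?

Required subsidy s = 24 per unit

At q = 63, from the demand curve buyers pay pb = 85 − 1·63 = 22; from the supply curve sellers need ps = 33.4 + 0.2·63 = 46.
The subsidy must fill the gap: s = ps − pb = 46 − 22 = 24.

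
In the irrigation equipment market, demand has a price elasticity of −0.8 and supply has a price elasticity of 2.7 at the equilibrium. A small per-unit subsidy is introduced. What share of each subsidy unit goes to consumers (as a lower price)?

For a small subsidy around the equilibrium, the benefit split depends on the relative slopes, which at a point are proportional to the elasticities.
Buyer share = εs/(εs + |εd|) = 2.7/(2.7 + 0.8) = 27/35; seller share = |εd|/(εs + |εd|) = 8/35.

Consumer share = 27/35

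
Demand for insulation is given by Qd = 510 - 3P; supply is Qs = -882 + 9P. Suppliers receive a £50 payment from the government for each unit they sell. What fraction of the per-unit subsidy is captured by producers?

Pre-subsidy: 510 - 3P = -882 + 9P gives P* = 116, Q* = 162.
With the subsidy, sellers receive Ps = Pb + 50 for each unit, where Pb is the price buyers pay.
Supply in terms of Pb becomes Qs = -882 + 9(Pb + 50) = -432 + 9Pb. Setting this equal to demand: 510 - 3Pb = -432 + 9Pb, so Pb = 78.5.
Sellers receive Ps = 78.5 + 50 = 128.5; Q' = 510 − 3·78.5 = 274.5.
Buyers' price falls by P* − Pb = 116 − 78.5 = 37.5; sellers' price rises by Ps − P* = 128.5 − 116 = 12.5.
So producers capture 12.5/50 = 0.25 of each unit of subsidy.

Producer share = 0.25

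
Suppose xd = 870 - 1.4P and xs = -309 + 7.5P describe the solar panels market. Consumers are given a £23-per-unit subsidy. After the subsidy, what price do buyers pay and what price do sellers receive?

Pre-subsidy: 870 - 1.4P = -309 + 7.5P gives P* = 11790/89, x* = 60924/89.
With the rebate, buyers effectively pay Pb = Ps − 23, where Ps is the price sellers receive.
Demand in terms of Ps becomes xd = 870 − 1.4(Ps − 23) = 902.2 - 1.4Ps. Setting this equal to supply: 902.2 - 1.4Ps = -309 + 7.5Ps, so Ps = 12112/89.
Buyers pay Pb = 12112/89 − 23 = 10065/89; x' = -309 + 7.5·(12112/89) = 63339/89.

Buyers pay 10065/89; sellers receive 12112/89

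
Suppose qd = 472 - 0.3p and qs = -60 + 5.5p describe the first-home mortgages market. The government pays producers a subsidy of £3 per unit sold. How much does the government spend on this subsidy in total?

Pre-subsidy: 472 - 0.3p = -60 + 5.5p gives p* = 2660/29, q* = 12890/29.
With the subsidy, sellers receive ps = pb + 3 for each unit, where pb is the price buyers pay.
Supply in terms of pb becomes qs = -60 + 5.5(pb + 3) = -43.5 + 5.5pb. Setting this equal to demand: 472 - 0.3pb = -43.5 + 5.5pb, so pb = 5155/58.
Sellers receive ps = 5155/58 + 3 = 5329/58; q' = 472 − 0.3·(5155/58) = 51659/116.
Government outlay = subsidy × quantity = 3 × 51659/116 = 154977/116.

Government cost = 154977/116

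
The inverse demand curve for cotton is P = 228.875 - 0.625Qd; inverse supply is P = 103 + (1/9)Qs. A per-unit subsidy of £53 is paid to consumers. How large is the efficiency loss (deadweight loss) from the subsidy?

Deadweight loss = £1908

Pre-subsidy: 228.875 - 0.625Q = 103 + (1/9)Q gives Q* = 171 and P* = 122.
With the rebate, buyers effectively pay Pb = Ps − 53, where Ps is the price sellers receive.
On the curves, Pb = 228.875 - 0.625Q and Ps = 103 + (1/9)Q; the wedge Ps − Pb = 53 gives 103 + (1/9)Q − (228.875 - 0.625Q) = 53, so Q' = 243.
Then Pb = 228.875 − 0.625·243 = 77 and Ps = 103 + (1/9)·243 = 130.
The subsidy expands output by 243 − 171 = 72 past the efficient level; on those units the gap between marginal cost and willingness to pay runs from 0 up to 53.
DWL = ½ × 53 × 72 = 1908.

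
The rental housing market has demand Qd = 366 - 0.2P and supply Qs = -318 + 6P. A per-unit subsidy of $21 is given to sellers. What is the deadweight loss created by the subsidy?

Pre-subsidy: 366 - 0.2P = -318 + 6P gives P* = 3420/31, Q* = 10662/31.
With the subsidy, sellers receive Ps = Pb + 21 for each unit, where Pb is the price buyers pay.
Supply in terms of Pb becomes Qs = -318 + 6(Pb + 21) = -192 + 6Pb. Setting this equal to demand: 366 - 0.2Pb = -192 + 6Pb, so Pb = 90.
Sellers receive Ps = 90 + 21 = 111; Q' = 366 − 0.2·90 = 348.
The subsidy expands output by 348 − 10662/31 = 126/31 past the efficient level; on those units the gap between marginal cost and willingness to pay runs from 0 up to 21.
DWL = ½ × 21 × 126/31 = 1323/31.

Deadweight loss = 1323/31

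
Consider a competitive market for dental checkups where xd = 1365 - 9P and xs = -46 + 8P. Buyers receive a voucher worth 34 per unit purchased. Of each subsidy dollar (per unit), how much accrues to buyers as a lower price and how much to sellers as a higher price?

Buyers gain 16 per unit; sellers gain 18 per unit

Pre-subsidy: 1365 - 9P = -46 + 8P gives P* = 83, x* = 618.
With the rebate, buyers effectively pay Pb = Ps − 34, where Ps is the price sellers receive.
Demand in terms of Ps becomes xd = 1365 − 9(Ps − 34) = 1671 - 9Ps. Setting this equal to supply: 1671 - 9Ps = -46 + 8Ps, so Ps = 101.
Buyers pay Pb = 101 − 34 = 67; x' = -46 + 8·101 = 762.
Buyers' price falls by P* − Pb = 83 − 67 = 16; sellers' price rises by Ps − P* = 101 − 83 = 18.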